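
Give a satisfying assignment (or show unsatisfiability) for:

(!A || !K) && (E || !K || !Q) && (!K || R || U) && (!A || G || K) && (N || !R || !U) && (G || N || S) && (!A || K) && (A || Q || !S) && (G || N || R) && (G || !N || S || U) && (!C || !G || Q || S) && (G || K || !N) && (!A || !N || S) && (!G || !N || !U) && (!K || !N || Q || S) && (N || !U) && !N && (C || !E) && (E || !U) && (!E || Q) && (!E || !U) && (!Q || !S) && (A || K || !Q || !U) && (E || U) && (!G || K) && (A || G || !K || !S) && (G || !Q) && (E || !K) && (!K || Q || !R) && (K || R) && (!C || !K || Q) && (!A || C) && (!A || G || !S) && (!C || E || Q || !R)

Unit clause (!N) forces N = False.
In (N || !U) only !U is left, so U = False.
In (E || U) only E is left, so E = True.
In (C || !E) only C is left, so C = True.
In (!E || Q) only Q is left, so Q = True.
In (!Q || !S) only !S is left, so S = False.
In (G || !Q) only G is left, so G = True.
In (!G || K) only K is left, so K = True.
In (!A || !K) only !A is left, so A = False.
In (!K || R || U) only R is left, so R = True.
All clauses satisfied.

A: False, K: True, E: True, Q: True, S: False, N: False, C: True, U: False, R: True, G: True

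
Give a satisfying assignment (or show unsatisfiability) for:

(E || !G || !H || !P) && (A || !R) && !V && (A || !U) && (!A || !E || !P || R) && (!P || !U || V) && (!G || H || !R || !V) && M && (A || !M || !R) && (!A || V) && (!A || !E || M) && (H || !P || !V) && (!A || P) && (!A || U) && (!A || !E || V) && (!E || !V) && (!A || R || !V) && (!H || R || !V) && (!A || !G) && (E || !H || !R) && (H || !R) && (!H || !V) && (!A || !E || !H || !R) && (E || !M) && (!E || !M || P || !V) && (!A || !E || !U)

E = True, H = False, V = False, G = False, P = True, R = False, A = False, U = False, M = True

Unit clause (!V) forces V = False.
Unit clause (M) forces M = True.
In (!A || V) only !A is left, so A = False.
In (E || !M) only E is left, so E = True.
In (A || !R) only !R is left, so R = False.
In (A || !U) only !U is left, so U = False.
Set H = False.
Set G = False.
Set P = True.
All clauses satisfied.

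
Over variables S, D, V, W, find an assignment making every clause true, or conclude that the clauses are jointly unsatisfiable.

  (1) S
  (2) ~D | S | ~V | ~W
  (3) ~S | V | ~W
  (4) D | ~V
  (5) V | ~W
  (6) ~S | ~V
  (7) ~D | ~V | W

S = True, D = False, V = False, W = False

Unit clause (S) forces S = True.
In (~S | ~V) only ~V is left, so V = False.
In (~S | V | ~W) only ~W is left, so W = False.
Set D = False.
Check each clause:
  (S): S holds.
  (~D | S | ~V | ~W): ~D holds.
  (~S | V | ~W): ~W holds.
  (D | ~V): ~V holds.
  (V | ~W): ~W holds.
  (~S | ~V): ~V holds.
  (~D | ~V | W): ~D holds.
All clauses satisfied.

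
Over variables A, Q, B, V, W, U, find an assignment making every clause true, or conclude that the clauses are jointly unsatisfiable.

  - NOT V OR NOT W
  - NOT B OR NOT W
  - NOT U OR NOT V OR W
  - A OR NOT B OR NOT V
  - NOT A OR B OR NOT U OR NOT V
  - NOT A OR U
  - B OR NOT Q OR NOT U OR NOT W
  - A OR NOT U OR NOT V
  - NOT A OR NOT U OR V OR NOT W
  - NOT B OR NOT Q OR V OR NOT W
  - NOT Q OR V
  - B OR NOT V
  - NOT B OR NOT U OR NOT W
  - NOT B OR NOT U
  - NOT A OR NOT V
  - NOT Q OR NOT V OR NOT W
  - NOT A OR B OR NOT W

A: False; Q: False; B: False; V: False; W: False; U: True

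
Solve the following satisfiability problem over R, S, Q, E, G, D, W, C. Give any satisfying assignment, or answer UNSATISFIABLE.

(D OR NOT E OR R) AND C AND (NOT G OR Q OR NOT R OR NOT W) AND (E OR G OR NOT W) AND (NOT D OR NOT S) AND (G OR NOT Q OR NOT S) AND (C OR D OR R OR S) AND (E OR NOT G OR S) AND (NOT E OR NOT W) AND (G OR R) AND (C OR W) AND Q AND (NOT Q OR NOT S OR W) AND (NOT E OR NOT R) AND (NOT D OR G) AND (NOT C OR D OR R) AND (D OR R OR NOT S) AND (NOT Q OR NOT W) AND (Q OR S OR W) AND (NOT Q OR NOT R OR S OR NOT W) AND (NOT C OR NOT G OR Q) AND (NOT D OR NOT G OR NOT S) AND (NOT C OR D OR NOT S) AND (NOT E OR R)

Unit clause (C) forces C = True.
Unit clause (Q) forces Q = True.
In (NOT Q OR NOT W) only NOT W is left, so W = False.
In (NOT Q OR NOT S OR W) only NOT S is left, so S = False.
Try R = False:
  (G OR R) forces G = True.
  (E OR NOT G OR S) forces E = True.
  clause (NOT E OR R) is falsified — backtrack.
So R = True.
  then (NOT E OR NOT R) forces E = False.
  then (E OR NOT G OR S) forces G = False.
  then (NOT D OR G) forces D = False.
All clauses satisfied.

R = True, S = False, Q = True, E = False, G = False, D = False, W = False, C = True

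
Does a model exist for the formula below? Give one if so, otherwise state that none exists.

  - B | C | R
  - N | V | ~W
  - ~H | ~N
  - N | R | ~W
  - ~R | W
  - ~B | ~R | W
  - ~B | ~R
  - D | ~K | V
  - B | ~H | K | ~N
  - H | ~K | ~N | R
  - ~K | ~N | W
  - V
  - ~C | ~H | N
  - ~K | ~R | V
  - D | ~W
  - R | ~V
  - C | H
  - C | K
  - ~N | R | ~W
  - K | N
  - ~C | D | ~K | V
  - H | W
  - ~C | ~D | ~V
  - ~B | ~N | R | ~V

Unit clause (V) forces V = True.
In (R | ~V) only R is left, so R = True.
In (~R | W) only W is left, so W = True.
In (~B | ~R) only ~B is left, so B = False.
In (D | ~W) only D is left, so D = True.
In (~C | ~D | ~V) only ~C is left, so C = False.
In (C | H) only H is left, so H = True.
In (C | K) only K is left, so K = True.
In (~H | ~N) only ~N is left, so N = False.
All clauses satisfied.

B=F, H=T, V=T, W=T, D=T, N=F, K=T, C=F, R=T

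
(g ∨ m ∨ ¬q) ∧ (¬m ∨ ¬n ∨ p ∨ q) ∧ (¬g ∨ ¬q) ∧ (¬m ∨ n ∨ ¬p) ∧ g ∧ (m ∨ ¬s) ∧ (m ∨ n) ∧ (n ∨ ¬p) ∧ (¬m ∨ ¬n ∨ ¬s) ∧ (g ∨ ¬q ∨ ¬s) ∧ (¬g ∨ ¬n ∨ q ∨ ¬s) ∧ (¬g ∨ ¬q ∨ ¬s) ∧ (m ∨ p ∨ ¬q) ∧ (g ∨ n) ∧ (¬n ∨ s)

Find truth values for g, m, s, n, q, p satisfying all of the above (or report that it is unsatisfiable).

Unit clause (g) forces g = True.
In (¬g ∨ ¬q) only ¬q is left, so q = False.
Try m = False:
  (m ∨ ¬s) forces s = False.
  (m ∨ n) forces n = True.
  clause (¬n ∨ s) is falsified — backtrack.
So m = True.
Set s = True.
  then (¬m ∨ ¬n ∨ ¬s) forces n = False.
  then (¬m ∨ n ∨ ¬p) forces p = False.
All clauses satisfied.

g: True, m: True, s: True, n: False, q: False, p: False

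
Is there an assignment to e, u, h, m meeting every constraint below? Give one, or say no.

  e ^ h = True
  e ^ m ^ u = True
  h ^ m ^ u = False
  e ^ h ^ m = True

e=T; u=F; h=F; m=F

e ^ h = T ^ F = True ✓
e ^ m ^ u = T ^ F ^ F = True ✓
h ^ m ^ u = F ^ F ^ F = False ✓
e ^ h ^ m = T ^ F ^ F = True ✓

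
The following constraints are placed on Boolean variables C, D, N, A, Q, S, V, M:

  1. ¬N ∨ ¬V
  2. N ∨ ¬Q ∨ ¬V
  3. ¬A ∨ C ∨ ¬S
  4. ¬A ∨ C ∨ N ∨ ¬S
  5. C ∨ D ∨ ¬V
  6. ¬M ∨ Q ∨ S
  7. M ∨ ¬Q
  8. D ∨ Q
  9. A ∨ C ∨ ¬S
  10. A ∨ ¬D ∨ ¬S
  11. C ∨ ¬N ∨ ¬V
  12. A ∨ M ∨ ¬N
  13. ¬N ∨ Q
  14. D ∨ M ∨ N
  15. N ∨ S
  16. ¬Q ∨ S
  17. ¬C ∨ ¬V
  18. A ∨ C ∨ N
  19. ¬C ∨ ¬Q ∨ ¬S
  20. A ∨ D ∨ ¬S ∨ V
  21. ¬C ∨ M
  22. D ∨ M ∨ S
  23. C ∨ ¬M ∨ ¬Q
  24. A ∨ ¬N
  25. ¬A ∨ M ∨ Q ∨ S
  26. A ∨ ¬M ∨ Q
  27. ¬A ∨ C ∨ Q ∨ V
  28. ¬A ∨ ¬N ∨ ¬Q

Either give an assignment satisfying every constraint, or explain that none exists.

C = True, D = True, N = False, A = True, Q = False, S = True, V = False, M = True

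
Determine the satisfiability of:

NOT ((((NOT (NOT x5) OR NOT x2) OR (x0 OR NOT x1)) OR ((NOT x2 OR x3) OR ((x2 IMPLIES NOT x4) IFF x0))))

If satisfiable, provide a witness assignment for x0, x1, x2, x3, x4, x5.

x0=F, x1=T, x2=T, x3=F, x4=F, x5=F

  NOT ((((NOT (NOT x5) OR NOT x2) OR (x0 OR NOT x1)) OR ((NOT x2 OR x3) OR ((x2 IMPLIES NOT x4) IFF x0)))) = True
    ((NOT (NOT x5) OR NOT x2) OR (x0 OR NOT x1)) OR ((NOT x2 OR x3) OR ((x2 IMPLIES NOT x4) IFF x0)) = False
      (NOT (NOT x5) OR NOT x2) OR (x0 OR NOT x1) = False
        NOT (NOT x5) OR NOT x2 = False
          NOT (NOT x5) = False
            NOT x5 = True
          NOT x2 = False
        x0 OR NOT x1 = False
          NOT x1 = False
      (NOT x2 OR x3) OR ((x2 IMPLIES NOT x4) IFF x0) = False
        NOT x2 OR x3 = False
          NOT x2 = False
        (x2 IMPLIES NOT x4) IFF x0 = False
          x2 IMPLIES NOT x4 = True
            NOT x4 = True
The formula evaluates to True.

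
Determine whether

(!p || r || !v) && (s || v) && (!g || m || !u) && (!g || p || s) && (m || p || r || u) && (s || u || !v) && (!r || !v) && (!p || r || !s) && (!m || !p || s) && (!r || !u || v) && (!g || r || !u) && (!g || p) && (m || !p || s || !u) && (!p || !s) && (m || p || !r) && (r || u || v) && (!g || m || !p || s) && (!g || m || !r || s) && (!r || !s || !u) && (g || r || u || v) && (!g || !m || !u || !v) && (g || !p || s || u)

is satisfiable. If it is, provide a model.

s: True, m: True, r: False, v: True, u: False, p: False, g: False

Set s = True.
  then (!p || !s) forces p = False.
  then (!g || p) forces g = False.
Set m = True.
Set r = False.
Set v = True.
Set u = False.
All clauses satisfied.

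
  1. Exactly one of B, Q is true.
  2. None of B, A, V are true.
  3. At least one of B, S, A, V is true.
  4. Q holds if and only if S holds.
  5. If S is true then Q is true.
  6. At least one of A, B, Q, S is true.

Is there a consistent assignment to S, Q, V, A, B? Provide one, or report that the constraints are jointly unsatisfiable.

S=T, Q=T, V=F, A=F, B=F

  (1) {B, Q}: 1 true — exactly one ✓
  (2) {B, A, V}: 0 true — none ✓
  (3) {B, S, A, V}: 1 true — at least one ✓
  (4) Q=T, S=T — same ✓
  (5) S=T ⇒ Q: T ✓
  (6) {A, B, Q, S}: 2 true — at least one ✓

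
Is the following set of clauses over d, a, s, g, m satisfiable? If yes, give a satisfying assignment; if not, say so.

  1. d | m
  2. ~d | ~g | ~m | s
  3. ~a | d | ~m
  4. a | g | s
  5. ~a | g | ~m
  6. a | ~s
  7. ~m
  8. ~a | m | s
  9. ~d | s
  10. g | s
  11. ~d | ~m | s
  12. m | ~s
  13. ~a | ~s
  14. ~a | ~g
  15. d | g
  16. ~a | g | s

Case m = True:
  Clause (~m) is falsified — contradiction.
Case m = False:
  (d | m) forces d = True.
  (~d | s) forces s = True.
  Clause (m | ~s) is falsified — contradiction.
Both cases fail, so the formula is unsatisfiable.

UNSATISFIABLE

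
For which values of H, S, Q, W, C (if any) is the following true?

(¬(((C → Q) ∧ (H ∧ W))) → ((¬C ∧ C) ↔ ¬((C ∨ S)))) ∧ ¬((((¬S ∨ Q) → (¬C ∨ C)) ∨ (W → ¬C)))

The formula is unsatisfiable.

The conjunct ¬((((¬S ∨ Q) → (¬C ∨ C)) ∨ (W → ¬C))) is unsatisfiable on its own:
  C = True: this becomes ¬((True ∨ ¬W)) = False.
  C = False: this becomes ¬((True ∨ True)) = False.
So the whole conjunction is unsatisfiable.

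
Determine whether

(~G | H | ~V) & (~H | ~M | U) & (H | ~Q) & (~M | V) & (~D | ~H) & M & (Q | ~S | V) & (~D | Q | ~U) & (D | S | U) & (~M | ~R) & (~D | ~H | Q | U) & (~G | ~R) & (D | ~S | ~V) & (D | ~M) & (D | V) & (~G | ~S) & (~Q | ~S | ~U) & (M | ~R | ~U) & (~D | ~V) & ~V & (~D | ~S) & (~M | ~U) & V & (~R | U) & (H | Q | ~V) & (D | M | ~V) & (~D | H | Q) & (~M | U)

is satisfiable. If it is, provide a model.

UNSATISFIABLE

Case V = True:
  Clause (~V) is falsified — contradiction.
Case V = False:
  Clause (V) is falsified — contradiction.
Both cases fail, so the formula is unsatisfiable.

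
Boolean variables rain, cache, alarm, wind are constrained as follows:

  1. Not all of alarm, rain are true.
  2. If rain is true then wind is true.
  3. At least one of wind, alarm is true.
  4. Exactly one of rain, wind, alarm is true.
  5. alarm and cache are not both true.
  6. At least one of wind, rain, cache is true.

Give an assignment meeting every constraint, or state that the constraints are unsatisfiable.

rain: False, cache: True, alarm: False, wind: True

  (1) {alarm, rain}: 0/2 true — not all ✓
  (2) rain=F ⇒ wind: vacuous ✓
  (3) {wind, alarm}: 1 true — at least one ✓
  (4) {rain, wind, alarm}: 1 true — exactly one ✓
  (5) alarm=F, cache=T — not both ✓
  (6) {wind, rain, cache}: 2 true — at least one ✓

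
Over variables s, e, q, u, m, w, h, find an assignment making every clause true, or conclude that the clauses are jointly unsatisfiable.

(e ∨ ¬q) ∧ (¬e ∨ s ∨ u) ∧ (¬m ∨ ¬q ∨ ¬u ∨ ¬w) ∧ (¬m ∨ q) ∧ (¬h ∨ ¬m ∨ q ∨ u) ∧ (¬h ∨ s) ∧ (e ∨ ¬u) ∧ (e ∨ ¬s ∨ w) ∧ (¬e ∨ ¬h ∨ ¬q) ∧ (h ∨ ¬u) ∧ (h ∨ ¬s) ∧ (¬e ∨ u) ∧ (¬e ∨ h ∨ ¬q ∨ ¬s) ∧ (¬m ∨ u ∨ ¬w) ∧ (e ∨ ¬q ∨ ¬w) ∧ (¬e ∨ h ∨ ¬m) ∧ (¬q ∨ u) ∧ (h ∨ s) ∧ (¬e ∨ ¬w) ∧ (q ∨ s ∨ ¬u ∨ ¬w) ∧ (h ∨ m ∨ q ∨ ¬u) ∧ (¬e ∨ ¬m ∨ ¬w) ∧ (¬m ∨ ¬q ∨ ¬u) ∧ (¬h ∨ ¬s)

No satisfying assignment exists.

Case s = True:
  (h ∨ ¬s) forces h = True.
  Clause (¬h ∨ ¬s) is falsified — contradiction.
Case s = False:
  (¬h ∨ s) forces h = False.
  Clause (h ∨ s) is falsified — contradiction.
Both cases fail, so the formula is unsatisfiable.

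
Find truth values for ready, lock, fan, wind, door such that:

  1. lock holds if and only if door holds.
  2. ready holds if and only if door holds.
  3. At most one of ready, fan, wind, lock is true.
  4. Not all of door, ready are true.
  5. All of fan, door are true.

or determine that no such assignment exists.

Case door = True:
  (1) with door=T forces lock = True.
  (2) with door=T forces ready = True.
  Constraint (3) is violated (ready=T, lock=T) — contradiction.
Case door = False:
  Constraint (5) is violated (door=F) — contradiction.
Both cases fail — unsatisfiable.

No satisfying assignment exists.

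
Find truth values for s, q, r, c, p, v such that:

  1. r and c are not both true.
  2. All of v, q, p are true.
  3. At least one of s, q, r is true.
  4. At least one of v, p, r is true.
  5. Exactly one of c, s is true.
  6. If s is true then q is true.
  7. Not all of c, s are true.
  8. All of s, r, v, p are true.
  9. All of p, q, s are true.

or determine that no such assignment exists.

s = True, q = True, r = True, c = False, p = True, v = True

  (1) r=T, c=F — not both ✓
  (2) {v, q, p}: all 3 true ✓
  (3) {s, q, r}: 3 true — at least one ✓
  (4) {v, p, r}: 3 true — at least one ✓
  (5) {c, s}: 1 true — exactly one ✓
  (6) s=T ⇒ q: T ✓
  (7) {c, s}: 1/2 true — not all ✓
  (8) {s, r, v, p}: all 4 true ✓
  (9) {p, q, s}: all 3 true ✓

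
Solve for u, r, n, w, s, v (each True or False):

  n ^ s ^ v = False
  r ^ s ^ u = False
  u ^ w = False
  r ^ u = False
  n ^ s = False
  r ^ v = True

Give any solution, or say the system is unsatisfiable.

u = True; r = True; n = False; w = True; s = False; v = False

n ^ s ^ v = F ^ F ^ F = False ✓
r ^ s ^ u = T ^ F ^ T = False ✓
u ^ w = T ^ T = False ✓
r ^ u = T ^ T = False ✓
n ^ s = F ^ F = False ✓
r ^ v = T ^ F = True ✓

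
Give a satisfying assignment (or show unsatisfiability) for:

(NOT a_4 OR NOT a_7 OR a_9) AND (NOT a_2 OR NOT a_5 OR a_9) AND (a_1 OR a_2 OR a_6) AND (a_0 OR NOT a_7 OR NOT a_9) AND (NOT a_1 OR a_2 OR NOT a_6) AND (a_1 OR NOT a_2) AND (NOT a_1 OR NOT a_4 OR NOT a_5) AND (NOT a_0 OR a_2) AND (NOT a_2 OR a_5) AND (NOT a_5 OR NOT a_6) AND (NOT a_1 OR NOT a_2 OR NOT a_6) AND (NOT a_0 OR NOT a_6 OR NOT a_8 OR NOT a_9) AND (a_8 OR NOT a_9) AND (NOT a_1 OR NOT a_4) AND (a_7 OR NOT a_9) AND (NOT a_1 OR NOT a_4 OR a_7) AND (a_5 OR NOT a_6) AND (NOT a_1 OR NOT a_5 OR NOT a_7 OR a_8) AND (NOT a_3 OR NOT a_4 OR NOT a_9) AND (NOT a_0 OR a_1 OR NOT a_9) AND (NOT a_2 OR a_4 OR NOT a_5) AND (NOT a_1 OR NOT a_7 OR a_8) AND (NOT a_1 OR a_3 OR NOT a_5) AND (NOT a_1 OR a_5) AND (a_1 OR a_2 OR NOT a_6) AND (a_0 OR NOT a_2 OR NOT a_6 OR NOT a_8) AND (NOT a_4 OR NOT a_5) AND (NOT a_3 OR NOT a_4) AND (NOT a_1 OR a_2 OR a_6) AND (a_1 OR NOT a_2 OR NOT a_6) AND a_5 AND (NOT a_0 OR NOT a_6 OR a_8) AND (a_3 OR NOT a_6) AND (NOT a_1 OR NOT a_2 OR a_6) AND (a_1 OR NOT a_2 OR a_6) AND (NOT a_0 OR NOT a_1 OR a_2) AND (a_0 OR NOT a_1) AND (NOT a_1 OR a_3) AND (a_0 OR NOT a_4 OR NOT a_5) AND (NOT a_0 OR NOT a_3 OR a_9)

The formula is unsatisfiable.

Case a_5 = True:
  (NOT a_5 OR NOT a_6) forces a_6 = False.
  (NOT a_4 OR NOT a_5) forces a_4 = False.
  (NOT a_2 OR a_4 OR NOT a_5) forces a_2 = False.
  (a_1 OR a_2 OR a_6) forces a_1 = True.
  Clause (NOT a_1 OR a_2 OR a_6) is falsified — contradiction.
Case a_5 = False:
  Clause (a_5) is falsified — contradiction.
Both cases fail, so the formula is unsatisfiable.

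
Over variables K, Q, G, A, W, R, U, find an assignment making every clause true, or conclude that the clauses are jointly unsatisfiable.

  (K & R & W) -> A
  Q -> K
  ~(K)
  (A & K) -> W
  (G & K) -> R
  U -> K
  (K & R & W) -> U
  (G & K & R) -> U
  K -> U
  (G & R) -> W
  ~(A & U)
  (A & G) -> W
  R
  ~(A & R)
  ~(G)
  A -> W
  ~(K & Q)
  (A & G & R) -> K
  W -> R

K: False, Q: False, G: False, A: False, W: True, R: True, U: False

Unit clause (R) forces R = True.
Unit clause (~G) forces G = False.
Unit clause (~K) forces K = False.
In (~A | ~R) only ~A is left, so A = False.
In (K | ~Q) only ~Q is left, so Q = False.
In (K | ~U) only ~U is left, so U = False.
Set W = True.
All clauses satisfied.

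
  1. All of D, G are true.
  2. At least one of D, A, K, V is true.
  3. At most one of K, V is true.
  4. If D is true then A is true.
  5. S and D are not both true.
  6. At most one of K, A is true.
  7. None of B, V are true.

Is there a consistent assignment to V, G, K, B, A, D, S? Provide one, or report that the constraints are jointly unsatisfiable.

V = False; G = True; K = False; B = False; A = True; D = True; S = False

  (1) {D, G}: all 2 true ✓
  (2) {D, A, K, V}: 2 true — at least one ✓
  (3) {K, V}: 0 true — at most one ✓
  (4) D=T ⇒ A: T ✓
  (5) S=F, D=T — not both ✓
  (6) {K, A}: 1 true — at most one ✓
  (7) {B, V}: 0 true — none ✓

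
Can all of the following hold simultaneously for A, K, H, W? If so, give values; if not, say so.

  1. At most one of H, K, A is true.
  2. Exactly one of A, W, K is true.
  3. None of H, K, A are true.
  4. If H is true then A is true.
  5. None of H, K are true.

A=F; K=F; H=F; W=T

  (1) {H, K, A}: 0 true — at most one ✓
  (2) {A, W, K}: 1 true — exactly one ✓
  (3) {H, K, A}: 0 true — none ✓
  (4) H=F ⇒ A: vacuous ✓
  (5) {H, K}: 0 true — none ✓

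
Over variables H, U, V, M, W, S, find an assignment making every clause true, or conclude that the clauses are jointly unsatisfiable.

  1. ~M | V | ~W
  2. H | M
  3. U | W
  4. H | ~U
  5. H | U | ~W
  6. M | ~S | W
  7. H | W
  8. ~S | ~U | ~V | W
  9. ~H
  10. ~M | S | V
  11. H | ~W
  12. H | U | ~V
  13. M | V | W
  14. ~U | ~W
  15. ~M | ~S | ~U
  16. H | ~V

No satisfying assignment exists.

Case H = True:
  Clause (~H) is falsified — contradiction.
Case H = False:
  (H | M) forces M = True.
  (H | ~U) forces U = False.
  (U | W) forces W = True.
  Clause (H | U | ~W) is falsified — contradiction.
Both cases fail, so the formula is unsatisfiable.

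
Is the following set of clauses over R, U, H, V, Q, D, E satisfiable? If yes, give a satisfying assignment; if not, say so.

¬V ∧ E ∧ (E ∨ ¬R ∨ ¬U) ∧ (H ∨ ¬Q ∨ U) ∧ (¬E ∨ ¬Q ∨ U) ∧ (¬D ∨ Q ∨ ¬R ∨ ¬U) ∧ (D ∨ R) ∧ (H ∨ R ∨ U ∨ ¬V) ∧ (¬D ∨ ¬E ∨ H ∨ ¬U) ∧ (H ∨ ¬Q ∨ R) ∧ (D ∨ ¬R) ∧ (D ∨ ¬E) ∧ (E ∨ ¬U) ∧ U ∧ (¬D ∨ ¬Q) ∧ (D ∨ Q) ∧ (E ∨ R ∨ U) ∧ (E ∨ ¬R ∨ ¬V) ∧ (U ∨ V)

R = False; U = True; H = True; V = False; Q = False; D = True; E = True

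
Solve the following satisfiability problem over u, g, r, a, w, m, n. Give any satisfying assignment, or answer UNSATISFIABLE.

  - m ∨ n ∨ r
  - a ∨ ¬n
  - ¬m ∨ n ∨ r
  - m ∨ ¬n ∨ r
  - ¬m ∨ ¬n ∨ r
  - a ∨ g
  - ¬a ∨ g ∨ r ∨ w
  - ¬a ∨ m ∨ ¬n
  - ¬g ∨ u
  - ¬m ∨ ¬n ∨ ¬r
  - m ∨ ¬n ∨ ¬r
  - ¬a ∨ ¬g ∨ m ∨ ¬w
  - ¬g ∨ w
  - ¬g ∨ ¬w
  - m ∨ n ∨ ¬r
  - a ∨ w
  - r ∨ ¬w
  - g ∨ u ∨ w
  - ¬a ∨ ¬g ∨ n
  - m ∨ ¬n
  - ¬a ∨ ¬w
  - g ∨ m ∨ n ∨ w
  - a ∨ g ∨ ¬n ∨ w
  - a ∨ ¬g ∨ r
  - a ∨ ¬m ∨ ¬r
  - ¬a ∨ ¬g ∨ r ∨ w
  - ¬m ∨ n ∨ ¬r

Unsatisfiable

Case r = True:
  If n = True:
    (a ∨ ¬n) forces a = True.
    (¬a ∨ m ∨ ¬n) forces m = True.
    clause (¬m ∨ ¬n ∨ ¬r) is falsified.
  If n = False:
    (m ∨ n ∨ ¬r) forces m = True.
    clause (¬m ∨ n ∨ ¬r) is falsified.
  Every sub-case reaches a contradiction.
Case r = False:
  (r ∨ ¬w) forces w = False.
  (¬g ∨ w) forces g = False.
  (a ∨ g) forces a = True.
  Clause (¬a ∨ g ∨ r ∨ w) is falsified — contradiction.
Both cases fail, so the formula is unsatisfiable.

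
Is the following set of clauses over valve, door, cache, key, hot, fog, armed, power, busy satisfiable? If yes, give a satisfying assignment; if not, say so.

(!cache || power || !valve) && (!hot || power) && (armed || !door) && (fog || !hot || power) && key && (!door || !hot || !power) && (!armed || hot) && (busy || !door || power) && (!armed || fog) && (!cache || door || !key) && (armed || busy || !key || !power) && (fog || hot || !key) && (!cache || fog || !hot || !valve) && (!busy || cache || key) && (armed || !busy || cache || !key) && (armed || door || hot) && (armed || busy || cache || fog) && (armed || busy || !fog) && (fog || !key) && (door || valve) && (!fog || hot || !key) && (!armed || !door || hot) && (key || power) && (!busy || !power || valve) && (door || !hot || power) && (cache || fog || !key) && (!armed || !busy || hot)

valve=T, door=F, cache=F, key=T, hot=T, fog=T, armed=T, power=T, busy=T

Unit clause (key) forces key = True.
In (fog || !key) only fog is left, so fog = True.
In (!fog || hot || !key) only hot is left, so hot = True.
In (!hot || power) only power is left, so power = True.
In (!door || !hot || !power) only !door is left, so door = False.
In (!cache || door || !key) only !cache is left, so cache = False.
In (door || valve) only valve is left, so valve = True.
Try armed = False:
  (armed || busy || !key || !power) forces busy = True.
  clause (armed || !busy || cache || !key) is falsified — backtrack.
So armed = True.
Set busy = True.
All clauses satisfied.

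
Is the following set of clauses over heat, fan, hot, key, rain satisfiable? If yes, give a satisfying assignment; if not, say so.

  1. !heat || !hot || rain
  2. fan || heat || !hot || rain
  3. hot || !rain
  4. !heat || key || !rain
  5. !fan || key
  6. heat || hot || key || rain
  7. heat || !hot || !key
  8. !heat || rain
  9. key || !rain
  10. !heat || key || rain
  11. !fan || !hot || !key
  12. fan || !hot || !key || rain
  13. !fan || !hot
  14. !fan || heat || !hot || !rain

heat=F; fan=F; hot=F; key=T; rain=F

Set heat = False.
Set fan = False.
Try hot = True:
  (fan || heat || !hot || rain) forces rain = True.
  (heat || !hot || !key) forces key = False.
  clause (key || !rain) is falsified — backtrack.
So hot = False.
  then (hot || !rain) forces rain = False.
  then (heat || hot || key || rain) forces key = True.
All clauses satisfied.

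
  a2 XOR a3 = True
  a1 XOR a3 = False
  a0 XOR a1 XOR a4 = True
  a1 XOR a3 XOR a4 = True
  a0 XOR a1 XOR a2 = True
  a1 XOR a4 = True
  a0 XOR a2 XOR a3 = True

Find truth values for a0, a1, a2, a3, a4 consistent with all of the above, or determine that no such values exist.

a0 = False, a1 = False, a2 = True, a3 = False, a4 = True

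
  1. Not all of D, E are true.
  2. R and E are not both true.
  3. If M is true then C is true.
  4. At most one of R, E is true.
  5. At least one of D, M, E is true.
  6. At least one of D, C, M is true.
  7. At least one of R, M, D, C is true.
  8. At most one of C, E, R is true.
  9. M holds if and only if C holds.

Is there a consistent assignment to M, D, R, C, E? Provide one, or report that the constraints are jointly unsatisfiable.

M=T; D=F; R=F; C=T; E=F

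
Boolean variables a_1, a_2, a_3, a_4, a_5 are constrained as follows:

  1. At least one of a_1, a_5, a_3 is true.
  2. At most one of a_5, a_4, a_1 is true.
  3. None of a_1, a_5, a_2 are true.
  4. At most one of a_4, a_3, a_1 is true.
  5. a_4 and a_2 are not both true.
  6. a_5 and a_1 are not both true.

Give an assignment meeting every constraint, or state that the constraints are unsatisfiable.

a_1=F, a_2=F, a_3=T, a_4=F, a_5=F

  (1) {a_1, a_5, a_3}: 1 true — at least one ✓
  (2) {a_5, a_4, a_1}: 0 true — at most one ✓
  (3) {a_1, a_5, a_2}: 0 true — none ✓
  (4) {a_4, a_3, a_1}: 1 true — at most one ✓
  (5) a_4=F, a_2=F — not both ✓
  (6) a_5=F, a_1=F — not both ✓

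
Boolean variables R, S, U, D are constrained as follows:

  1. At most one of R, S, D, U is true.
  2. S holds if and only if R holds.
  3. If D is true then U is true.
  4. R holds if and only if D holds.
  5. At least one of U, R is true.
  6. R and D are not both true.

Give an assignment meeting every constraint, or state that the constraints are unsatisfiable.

R: False, S: False, U: True, D: False

  (1) {R, S, D, U}: 1 true — at most one ✓
  (2) S=F, R=F — same ✓
  (3) D=F ⇒ U: vacuous ✓
  (4) R=F, D=F — same ✓
  (5) {U, R}: 1 true — at least one ✓
  (6) R=F, D=F — not both ✓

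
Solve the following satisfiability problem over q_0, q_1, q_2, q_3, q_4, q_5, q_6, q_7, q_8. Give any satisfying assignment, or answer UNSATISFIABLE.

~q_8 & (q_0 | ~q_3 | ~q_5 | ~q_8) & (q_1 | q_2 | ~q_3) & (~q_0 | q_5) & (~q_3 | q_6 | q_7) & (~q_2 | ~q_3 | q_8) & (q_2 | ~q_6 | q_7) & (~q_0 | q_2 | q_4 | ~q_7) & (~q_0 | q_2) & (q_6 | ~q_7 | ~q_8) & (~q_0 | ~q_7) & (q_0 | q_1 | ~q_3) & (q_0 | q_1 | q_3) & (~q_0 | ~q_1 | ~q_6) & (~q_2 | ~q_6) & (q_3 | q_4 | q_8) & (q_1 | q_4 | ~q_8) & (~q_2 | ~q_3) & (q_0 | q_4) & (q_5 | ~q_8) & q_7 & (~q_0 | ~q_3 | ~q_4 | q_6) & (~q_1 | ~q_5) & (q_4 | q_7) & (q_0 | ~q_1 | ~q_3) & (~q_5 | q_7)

Unit clause (~q_8) forces q_8 = False.
Unit clause (q_7) forces q_7 = True.
In (~q_0 | ~q_7) only ~q_0 is left, so q_0 = False.
In (q_0 | q_4) only q_4 is left, so q_4 = True.
Try q_1 = False:
  (q_0 | q_1 | ~q_3) forces q_3 = False.
  clause (q_0 | q_1 | q_3) is falsified — backtrack.
So q_1 = True.
  then (~q_1 | ~q_5) forces q_5 = False.
  then (q_0 | ~q_1 | ~q_3) forces q_3 = False.
Set q_2 = False.
Set q_6 = False.
All clauses satisfied.

q_0=F, q_1=T, q_2=F, q_3=F, q_4=T, q_5=F, q_6=F, q_7=T, q_8=F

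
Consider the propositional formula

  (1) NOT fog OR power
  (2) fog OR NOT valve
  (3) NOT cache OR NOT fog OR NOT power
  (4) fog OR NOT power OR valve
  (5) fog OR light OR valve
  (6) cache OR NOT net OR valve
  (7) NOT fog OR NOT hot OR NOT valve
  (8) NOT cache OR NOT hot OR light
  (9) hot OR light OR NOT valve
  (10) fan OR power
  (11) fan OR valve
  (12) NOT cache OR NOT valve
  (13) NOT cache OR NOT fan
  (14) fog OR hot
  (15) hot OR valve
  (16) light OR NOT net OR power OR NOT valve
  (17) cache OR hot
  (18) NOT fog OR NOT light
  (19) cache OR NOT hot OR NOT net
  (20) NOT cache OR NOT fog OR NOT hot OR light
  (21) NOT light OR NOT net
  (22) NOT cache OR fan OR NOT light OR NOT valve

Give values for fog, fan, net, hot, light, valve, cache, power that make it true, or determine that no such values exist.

Set fog = True.
  then (NOT fog OR power) forces power = True.
  then (NOT cache OR NOT fog OR NOT power) forces cache = False.
  then (cache OR hot) forces hot = True.
  then (NOT fog OR NOT light) forces light = False.
  then (cache OR NOT hot OR NOT net) forces net = False.
  then (NOT fog OR NOT hot OR NOT valve) forces valve = False.
  then (fan OR valve) forces fan = True.
All clauses satisfied.

fog=T; fan=T; net=F; hot=T; light=F; valve=F; cache=F; power=T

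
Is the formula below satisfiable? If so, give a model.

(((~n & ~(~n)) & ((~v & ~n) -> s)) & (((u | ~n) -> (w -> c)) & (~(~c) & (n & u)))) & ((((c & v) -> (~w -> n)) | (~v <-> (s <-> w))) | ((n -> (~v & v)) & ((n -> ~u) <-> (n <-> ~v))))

Case n = True: the conjunct ~n is False.
Case n = False: the conjunct ~(~n) becomes ~(~False) = False.
Both cases fail — unsatisfiable.

The formula is unsatisfiable.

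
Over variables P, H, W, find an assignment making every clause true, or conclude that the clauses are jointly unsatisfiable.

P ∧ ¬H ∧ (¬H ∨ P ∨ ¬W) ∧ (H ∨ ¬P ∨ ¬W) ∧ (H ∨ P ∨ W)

P: True, H: False, W: False

Unit clause (P) forces P = True.
Unit clause (¬H) forces H = False.
In (H ∨ ¬P ∨ ¬W) only ¬W is left, so W = False.
Check each clause:
  (P): P holds.
  (¬H): ¬H holds.
  (¬H ∨ P ∨ ¬W): ¬H holds.
  (H ∨ ¬P ∨ ¬W): ¬W holds.
  (H ∨ P ∨ W): P holds.
All clauses satisfied.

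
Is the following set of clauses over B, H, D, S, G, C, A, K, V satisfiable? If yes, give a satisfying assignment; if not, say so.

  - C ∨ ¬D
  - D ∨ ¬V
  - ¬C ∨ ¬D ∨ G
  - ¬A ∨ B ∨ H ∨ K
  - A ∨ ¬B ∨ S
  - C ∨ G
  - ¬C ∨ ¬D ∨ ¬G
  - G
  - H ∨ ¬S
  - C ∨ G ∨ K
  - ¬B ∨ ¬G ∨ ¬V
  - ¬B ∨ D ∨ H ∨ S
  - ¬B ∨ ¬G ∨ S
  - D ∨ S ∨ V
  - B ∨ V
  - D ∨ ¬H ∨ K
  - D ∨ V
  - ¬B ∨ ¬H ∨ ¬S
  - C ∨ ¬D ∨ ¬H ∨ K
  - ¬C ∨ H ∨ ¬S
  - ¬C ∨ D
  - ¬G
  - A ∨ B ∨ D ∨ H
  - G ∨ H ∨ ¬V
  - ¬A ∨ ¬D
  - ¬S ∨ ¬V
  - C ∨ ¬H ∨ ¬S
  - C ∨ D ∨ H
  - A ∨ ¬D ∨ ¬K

Case G = True:
  Clause (¬G) is falsified — contradiction.
Case G = False:
  Clause (G) is falsified — contradiction.
Both cases fail, so the formula is unsatisfiable.

Unsatisfiable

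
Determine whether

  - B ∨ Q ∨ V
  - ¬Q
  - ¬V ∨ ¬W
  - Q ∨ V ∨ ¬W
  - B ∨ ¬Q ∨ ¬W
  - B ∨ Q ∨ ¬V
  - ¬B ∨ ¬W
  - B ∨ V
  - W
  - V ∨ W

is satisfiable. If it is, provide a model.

Case Q = True:
  Clause (¬Q) is falsified — contradiction.
Case Q = False:
  (W) forces W = True.
  (¬V ∨ ¬W) forces V = False.
  Clause (Q ∨ V ∨ ¬W) is falsified — contradiction.
Both cases fail, so the formula is unsatisfiable.

No satisfying assignment exists.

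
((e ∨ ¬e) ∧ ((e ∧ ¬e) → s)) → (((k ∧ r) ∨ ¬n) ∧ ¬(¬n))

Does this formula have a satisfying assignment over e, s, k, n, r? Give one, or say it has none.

e: False, s: False, k: True, n: True, r: True

  ((e ∨ ¬e) ∧ ((e ∧ ¬e) → s)) → (((k ∧ r) ∨ ¬n) ∧ ¬(¬n)) = True
    (e ∨ ¬e) ∧ ((e ∧ ¬e) → s) = True
      e ∨ ¬e = True
        ¬e = True
      (e ∧ ¬e) → s = True
        e ∧ ¬e = False
          ¬e = True
    ((k ∧ r) ∨ ¬n) ∧ ¬(¬n) = True
      (k ∧ r) ∨ ¬n = True
        k ∧ r = True
        ¬n = False
      ¬(¬n) = True
        ¬n = False
The formula evaluates to True.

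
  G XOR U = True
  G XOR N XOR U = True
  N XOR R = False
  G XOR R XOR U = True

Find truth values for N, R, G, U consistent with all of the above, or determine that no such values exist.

N=F, R=F, G=T, U=F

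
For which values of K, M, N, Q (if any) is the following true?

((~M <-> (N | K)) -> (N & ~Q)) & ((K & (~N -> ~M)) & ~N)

The formula is unsatisfiable.

Case N = True: the conjunct ~N is False.
Case N = False: the formula simplifies to ~((~M <-> K)) & (K & ~M).
  M = True: the conjunct ~M is False.
  M = False: simplifies to ~K & K.
    K = True: the conjunct ~K is False.
    K = False: the conjunct K is False.
Both cases fail — unsatisfiable.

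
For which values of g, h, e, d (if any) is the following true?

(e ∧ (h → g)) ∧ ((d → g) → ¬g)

g = False, h = False, e = True, d = True

  e ∧ (h → g) = True
    h → g = True
  (d → g) → ¬g = True
    d → g = False
    ¬g = True
Both conjuncts True, so the formula holds.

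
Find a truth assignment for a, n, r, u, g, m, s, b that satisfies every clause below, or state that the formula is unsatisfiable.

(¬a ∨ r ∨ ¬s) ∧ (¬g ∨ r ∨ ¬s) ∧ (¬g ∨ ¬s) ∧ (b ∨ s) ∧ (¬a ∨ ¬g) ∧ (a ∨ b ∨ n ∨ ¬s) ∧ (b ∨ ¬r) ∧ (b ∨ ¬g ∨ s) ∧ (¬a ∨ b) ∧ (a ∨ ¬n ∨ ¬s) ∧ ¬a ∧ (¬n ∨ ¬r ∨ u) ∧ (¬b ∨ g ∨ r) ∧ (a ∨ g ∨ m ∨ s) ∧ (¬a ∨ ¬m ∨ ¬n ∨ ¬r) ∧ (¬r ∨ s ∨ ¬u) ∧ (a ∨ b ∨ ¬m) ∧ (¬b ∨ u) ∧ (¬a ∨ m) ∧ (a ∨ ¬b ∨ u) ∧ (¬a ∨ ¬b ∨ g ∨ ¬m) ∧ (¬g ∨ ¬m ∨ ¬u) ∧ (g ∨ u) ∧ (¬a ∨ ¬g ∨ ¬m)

a = False, n = False, r = False, u = True, g = True, m = False, s = False, b = True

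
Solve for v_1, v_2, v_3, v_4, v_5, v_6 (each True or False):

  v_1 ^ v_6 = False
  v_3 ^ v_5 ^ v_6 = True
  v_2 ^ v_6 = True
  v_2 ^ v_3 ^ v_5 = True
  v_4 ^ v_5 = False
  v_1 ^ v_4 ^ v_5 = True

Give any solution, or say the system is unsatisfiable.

Adding constraints 2, 3, 4 mod 2: every variable appears an even number of times on the left, so the left side is 0.
But the right sides sum to 1 (mod 2). 0 ≠ 1 — the system is inconsistent.

Unsatisfiable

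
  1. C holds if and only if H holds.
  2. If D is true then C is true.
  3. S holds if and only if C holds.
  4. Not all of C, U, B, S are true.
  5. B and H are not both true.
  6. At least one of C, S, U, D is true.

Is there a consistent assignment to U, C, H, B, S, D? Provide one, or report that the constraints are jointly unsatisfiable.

U=T, C=T, H=T, B=F, S=T, D=F

  (1) C=T, H=T — same ✓
  (2) D=F ⇒ C: vacuous ✓
  (3) S=T, C=T — same ✓
  (4) {C, U, B, S}: 3/4 true — not all ✓
  (5) B=F, H=T — not both ✓
  (6) {C, S, U, D}: 3 true — at least one ✓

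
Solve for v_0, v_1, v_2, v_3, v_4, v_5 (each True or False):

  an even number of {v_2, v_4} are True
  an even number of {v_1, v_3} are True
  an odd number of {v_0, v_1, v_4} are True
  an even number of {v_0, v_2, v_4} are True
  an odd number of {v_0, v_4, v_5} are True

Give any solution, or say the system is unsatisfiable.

v_0 = False; v_1 = False; v_2 = True; v_3 = False; v_4 = True; v_5 = False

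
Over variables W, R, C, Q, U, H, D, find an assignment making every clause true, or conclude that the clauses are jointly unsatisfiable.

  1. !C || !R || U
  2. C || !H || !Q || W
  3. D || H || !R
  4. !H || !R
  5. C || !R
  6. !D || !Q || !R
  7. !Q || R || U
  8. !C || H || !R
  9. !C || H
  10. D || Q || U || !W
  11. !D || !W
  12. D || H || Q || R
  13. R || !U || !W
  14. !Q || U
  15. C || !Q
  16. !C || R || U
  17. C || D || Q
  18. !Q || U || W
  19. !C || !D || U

W = False, R = False, C = False, Q = False, U = False, H = False, D = True

Set W = False.
Set R = False.
Set C = False.
  then (C || !Q) forces Q = False.
  then (C || D || Q) forces D = True.
Set U = False.
Set H = False.
All clauses satisfied.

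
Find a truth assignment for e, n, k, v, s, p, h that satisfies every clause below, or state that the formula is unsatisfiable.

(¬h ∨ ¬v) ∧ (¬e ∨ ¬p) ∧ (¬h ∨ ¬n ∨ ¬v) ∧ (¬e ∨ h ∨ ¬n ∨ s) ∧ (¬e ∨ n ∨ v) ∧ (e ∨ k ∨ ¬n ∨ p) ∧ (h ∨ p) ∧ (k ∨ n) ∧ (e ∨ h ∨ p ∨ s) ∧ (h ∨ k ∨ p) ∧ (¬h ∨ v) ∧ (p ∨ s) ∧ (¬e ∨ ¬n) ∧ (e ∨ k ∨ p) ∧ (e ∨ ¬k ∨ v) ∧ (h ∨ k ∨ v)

e = False; n = True; k = False; v = True; s = True; p = True; h = False

Try e = True:
  (¬e ∨ ¬p) forces p = False.
  (h ∨ p) forces h = True.
  (¬h ∨ ¬v) forces v = False.
  clause (¬h ∨ v) is falsified — backtrack.
So e = False.
Set n = True.
Set k = False.
  then (e ∨ k ∨ ¬n ∨ p) forces p = True.
Set v = True.
  then (¬h ∨ ¬v) forces h = False.
Set s = True.
All clauses satisfied.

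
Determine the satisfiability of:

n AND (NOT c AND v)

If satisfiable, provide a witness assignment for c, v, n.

c: False, v: True, n: True

  NOT c AND v = True
    NOT c = True
Both conjuncts True, so the formula holds.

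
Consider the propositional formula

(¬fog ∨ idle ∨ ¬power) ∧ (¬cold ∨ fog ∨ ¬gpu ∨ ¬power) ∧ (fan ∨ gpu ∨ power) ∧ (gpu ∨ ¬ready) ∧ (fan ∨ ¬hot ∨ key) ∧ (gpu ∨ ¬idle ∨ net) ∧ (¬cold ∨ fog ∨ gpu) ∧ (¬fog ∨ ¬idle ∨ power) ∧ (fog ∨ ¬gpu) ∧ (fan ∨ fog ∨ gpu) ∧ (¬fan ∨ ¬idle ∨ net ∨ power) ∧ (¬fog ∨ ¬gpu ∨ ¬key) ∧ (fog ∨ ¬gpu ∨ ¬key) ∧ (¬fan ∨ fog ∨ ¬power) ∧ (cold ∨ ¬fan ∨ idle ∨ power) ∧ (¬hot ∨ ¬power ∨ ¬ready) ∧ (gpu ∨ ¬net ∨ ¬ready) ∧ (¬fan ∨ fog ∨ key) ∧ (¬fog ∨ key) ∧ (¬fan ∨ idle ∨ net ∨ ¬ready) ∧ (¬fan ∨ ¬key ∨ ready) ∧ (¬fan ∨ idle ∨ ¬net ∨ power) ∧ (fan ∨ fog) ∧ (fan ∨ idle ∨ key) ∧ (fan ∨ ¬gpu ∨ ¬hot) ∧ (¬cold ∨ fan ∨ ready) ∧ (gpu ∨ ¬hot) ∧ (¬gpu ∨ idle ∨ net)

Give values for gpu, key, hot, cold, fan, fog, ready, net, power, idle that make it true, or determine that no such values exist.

Try gpu = True:
  (fog ∨ ¬gpu) forces fog = True.
  (¬fog ∨ ¬gpu ∨ ¬key) forces key = False.
  clause (¬fog ∨ key) is falsified — backtrack.
So gpu = False.
  then (gpu ∨ ¬ready) forces ready = False.
  then (gpu ∨ ¬hot) forces hot = False.
Set key = True.
  then (¬fan ∨ ¬key ∨ ready) forces fan = False.
  then (fan ∨ fog) forces fog = True.
  then (¬cold ∨ fan ∨ ready) forces cold = False.
  then (fan ∨ gpu ∨ power) forces power = True.
  then (¬fog ∨ idle ∨ ¬power) forces idle = True.
  then (gpu ∨ ¬idle ∨ net) forces net = True.
All clauses satisfied.

gpu=F; key=T; hot=F; cold=F; fan=F; fog=T; ready=F; net=T; power=T; idle=T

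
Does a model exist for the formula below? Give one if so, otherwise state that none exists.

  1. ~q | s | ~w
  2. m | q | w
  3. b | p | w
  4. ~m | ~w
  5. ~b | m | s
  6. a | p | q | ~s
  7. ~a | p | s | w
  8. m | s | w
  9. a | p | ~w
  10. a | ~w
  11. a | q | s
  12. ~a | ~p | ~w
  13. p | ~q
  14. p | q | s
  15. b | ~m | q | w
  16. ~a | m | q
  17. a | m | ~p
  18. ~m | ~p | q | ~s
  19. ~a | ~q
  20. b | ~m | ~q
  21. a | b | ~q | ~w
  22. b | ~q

p: True, b: True, w: False, q: True, s: False, a: False, m: True

Set p = True.
Set b = True.
Try w = True:
  (~m | ~w) forces m = False.
  (~b | m | s) forces s = True.
  (a | ~w) forces a = True.
  clause (~a | ~p | ~w) is falsified — backtrack.
So w = False.
Set q = True.
  then (~a | ~q) forces a = False.
  then (a | m | ~p) forces m = True.
Set s = False.
All clauses satisfied.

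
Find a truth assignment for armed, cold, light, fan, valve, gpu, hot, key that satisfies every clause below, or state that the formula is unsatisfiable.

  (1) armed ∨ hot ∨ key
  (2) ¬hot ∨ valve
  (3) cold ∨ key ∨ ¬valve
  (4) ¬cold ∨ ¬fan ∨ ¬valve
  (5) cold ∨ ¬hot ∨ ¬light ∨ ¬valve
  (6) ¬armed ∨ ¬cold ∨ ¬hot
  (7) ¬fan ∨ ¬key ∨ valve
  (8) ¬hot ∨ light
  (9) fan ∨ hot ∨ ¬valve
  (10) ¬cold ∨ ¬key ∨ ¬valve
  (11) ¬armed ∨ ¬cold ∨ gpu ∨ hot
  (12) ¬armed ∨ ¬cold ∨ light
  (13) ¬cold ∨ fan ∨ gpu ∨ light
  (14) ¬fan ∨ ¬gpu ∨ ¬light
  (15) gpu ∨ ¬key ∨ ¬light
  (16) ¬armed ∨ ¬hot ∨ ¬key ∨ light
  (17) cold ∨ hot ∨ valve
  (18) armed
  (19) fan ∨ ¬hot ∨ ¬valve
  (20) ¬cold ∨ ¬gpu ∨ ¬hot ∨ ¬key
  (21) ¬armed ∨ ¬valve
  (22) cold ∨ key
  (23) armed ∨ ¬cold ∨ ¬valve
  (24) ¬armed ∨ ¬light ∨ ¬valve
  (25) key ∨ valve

armed: True; cold: True; light: True; fan: False; valve: False; gpu: True; hot: False; key: True

Unit clause (armed) forces armed = True.
In (¬armed ∨ ¬valve) only ¬valve is left, so valve = False.
In (key ∨ valve) only key is left, so key = True.
In (¬hot ∨ valve) only ¬hot is left, so hot = False.
In (¬fan ∨ ¬key ∨ valve) only ¬fan is left, so fan = False.
In (cold ∨ hot ∨ valve) only cold is left, so cold = True.
In (¬armed ∨ ¬cold ∨ gpu ∨ hot) only gpu is left, so gpu = True.
In (¬armed ∨ ¬cold ∨ light) only light is left, so light = True.
All clauses satisfied.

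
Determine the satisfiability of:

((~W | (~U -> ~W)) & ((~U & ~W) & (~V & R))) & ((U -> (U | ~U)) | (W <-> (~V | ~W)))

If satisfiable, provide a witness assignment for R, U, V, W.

R = True, U = False, V = False, W = False

  (~W | (~U -> ~W)) & ((~U & ~W) & (~V & R)) = True
    ~W | (~U -> ~W) = True
      ~W = True
      ~U -> ~W = True
        ~U = True
        ~W = True
    (~U & ~W) & (~V & R) = True
      ~U & ~W = True
        ~U = True
        ~W = True
      ~V & R = True
        ~V = True
  (U -> (U | ~U)) | (W <-> (~V | ~W)) = True
    U -> (U | ~U) = True
      U | ~U = True
        ~U = True
    W <-> (~V | ~W) = False
      ~V | ~W = True
        ~V = True
        ~W = True
Both conjuncts True, so the formula holds.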